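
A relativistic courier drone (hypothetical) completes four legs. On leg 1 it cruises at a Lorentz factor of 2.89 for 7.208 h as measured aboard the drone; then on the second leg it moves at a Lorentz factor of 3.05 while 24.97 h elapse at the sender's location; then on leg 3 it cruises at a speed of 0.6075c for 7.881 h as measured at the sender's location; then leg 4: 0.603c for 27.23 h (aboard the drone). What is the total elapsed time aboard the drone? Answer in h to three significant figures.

τ = 48.9 h

Leg 1: 7.208 h is already measured aboard the drone.
Leg 2: γ = 3.05; τ_2 = 24.97/3.050 = 8.187 h.
Leg 3: γ = 1/√(1 − 0.6075²) = 1/√0.6309 = 1.259; τ_3 = 7.881/1.259 = 6.260 h.
Leg 4: 27.23 h is already measured aboard the drone.
Total: 7.208 + 8.187 + 6.260 + 27.23 h.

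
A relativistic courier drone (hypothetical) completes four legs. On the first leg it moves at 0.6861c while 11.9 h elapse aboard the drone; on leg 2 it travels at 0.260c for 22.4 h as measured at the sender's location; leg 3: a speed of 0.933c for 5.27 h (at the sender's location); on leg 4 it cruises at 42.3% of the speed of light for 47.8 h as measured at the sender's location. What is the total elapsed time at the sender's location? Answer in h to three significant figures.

Leg 1: γ = 1/√(1 − 0.6861²) = 1/√0.5293 = 1.375; Δt_1 = 1.375 × 11.9 = 16.36 h.
Leg 2: 22.4 h is already measured at the sender's location.
Leg 3: 5.27 h is already measured at the sender's location.
Leg 4: 47.8 h is already measured at the sender's location.
Total: 16.36 + 22.40 + 5.270 + 47.80 h.

Δt = 91.8 h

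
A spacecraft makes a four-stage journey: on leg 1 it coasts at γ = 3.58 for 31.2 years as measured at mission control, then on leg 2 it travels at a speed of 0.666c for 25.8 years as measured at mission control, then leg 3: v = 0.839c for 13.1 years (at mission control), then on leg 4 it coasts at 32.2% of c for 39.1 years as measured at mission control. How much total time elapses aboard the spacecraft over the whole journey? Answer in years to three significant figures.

Leg 1: γ = 3.58; τ_1 = 31.2/3.580 = 8.715 years.
Leg 2: γ = 1/√(1 − 0.666²) = 1/√0.5564 = 1.341; τ_2 = 25.8/1.341 = 19.25 years.
Leg 3: γ = 1/√(1 − 0.839²) = 1/√0.2961 = 1.838; τ_3 = 13.1/1.838 = 7.128 years.
Leg 4: β = 0.322; γ = 1/√(1 − 0.322²) = 1/√0.8963 = 1.056; τ_4 = 39.1/1.056 = 37.02 years.
Total: 8.715 + 19.25 + 7.128 + 37.02 years.

τ = 72.1 years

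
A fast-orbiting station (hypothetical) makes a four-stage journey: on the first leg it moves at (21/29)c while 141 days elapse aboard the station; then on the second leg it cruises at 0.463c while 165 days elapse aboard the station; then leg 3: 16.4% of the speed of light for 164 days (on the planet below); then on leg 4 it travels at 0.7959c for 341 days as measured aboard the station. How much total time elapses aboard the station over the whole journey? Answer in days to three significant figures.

Leg 1: 141 days is already measured aboard the station.
Leg 2: 165 days is already measured aboard the station.
Leg 3: β = 0.164; γ = 1/√(1 − 0.164²) = 1/√0.9731 = 1.014; τ_3 = 164/1.014 = 161.8 days.
Leg 4: 341 days is already measured aboard the station.
Total: 141.0 + 165.0 + 161.8 + 341.0 days.

τ = 809 days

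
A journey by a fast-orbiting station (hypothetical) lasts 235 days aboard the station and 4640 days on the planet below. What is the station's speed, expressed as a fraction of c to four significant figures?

The proper time is measured aboard the station (both events occur at the station's location); Δt is measured on the planet below. γ = Δt/τ = 4640/235 = 19.74.
β = √(1 − 1/γ²) = √(1 − 0.002565) = √0.9974

β = 0.9987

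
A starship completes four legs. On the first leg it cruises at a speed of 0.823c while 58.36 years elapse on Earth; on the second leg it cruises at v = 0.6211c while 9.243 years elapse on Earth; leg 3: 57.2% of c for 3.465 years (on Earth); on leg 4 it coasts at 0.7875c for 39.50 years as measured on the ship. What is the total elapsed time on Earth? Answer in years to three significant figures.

Δt = 135 years

Leg 1: 58.36 years is already measured on Earth.
Leg 2: 9.243 years is already measured on Earth.
Leg 3: 3.465 years is already measured on Earth.
Leg 4: γ = 1/√(1 − 0.7875²) = 1/√0.3798 = 1.623; Δt_4 = 1.623 × 39.50 = 64.09 years.
Total: 58.36 + 9.243 + 3.465 + 64.09 years.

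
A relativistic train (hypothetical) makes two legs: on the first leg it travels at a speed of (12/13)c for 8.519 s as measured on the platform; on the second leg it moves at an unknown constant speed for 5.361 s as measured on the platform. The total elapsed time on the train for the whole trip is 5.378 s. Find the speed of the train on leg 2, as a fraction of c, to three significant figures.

β = 0.920

Leg 1: γ = 1/√(1 − (12/13)²) = 13/5 = 2.600; τ_1 = 8.519/2.600 = 3.277 s.
Leg 2: speed unknown; τ_2 = 5.361/γ_2.
Total proper time: 3.277 + τ_2 = 5.378, so τ_2 = 5.378 − 3.277 = 2.101 s.
γ_2 = 5.361/2.101 = 2.551; β = √(1 − 1/γ²) = √0.8463.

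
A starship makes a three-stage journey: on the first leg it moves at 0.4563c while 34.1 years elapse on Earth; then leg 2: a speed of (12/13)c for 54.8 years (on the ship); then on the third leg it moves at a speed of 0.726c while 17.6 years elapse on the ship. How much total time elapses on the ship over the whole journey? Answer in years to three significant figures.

τ = 103 years

Leg 1: γ = 1/√(1 − 0.4563²) = 1/√0.7918 = 1.124; τ_1 = 34.1/1.124 = 30.34 years.
Leg 2: 54.8 years is already measured on the ship.
Leg 3: 17.6 years is already measured on the ship.
Total: 30.34 + 54.80 + 17.60 years.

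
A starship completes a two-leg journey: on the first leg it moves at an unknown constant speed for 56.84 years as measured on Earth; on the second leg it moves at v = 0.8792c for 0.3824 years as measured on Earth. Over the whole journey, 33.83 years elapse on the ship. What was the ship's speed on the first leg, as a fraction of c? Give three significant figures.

Leg 1: speed unknown; τ_1 = 56.84/γ_1.
Leg 2: γ = 1/√(1 − 0.8792²) = 1/√0.2270 = 2.099; τ_2 = 0.3824/2.099 = 0.1822 years.
Total proper time: τ_1 + 0.1822 = 33.83, so τ_1 = 33.83 − 0.1822 = 33.65 years.
γ_1 = 56.84/33.65 = 1.689; β = √(1 − 1/γ²) = √0.6496.

β = 0.806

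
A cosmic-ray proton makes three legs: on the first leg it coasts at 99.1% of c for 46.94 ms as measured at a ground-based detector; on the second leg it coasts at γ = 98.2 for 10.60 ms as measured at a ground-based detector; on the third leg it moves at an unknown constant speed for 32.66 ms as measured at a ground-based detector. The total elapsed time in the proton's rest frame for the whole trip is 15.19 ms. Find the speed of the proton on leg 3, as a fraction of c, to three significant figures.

Leg 1: β = 0.991; γ = 1/√(1 − 0.991²) = 1/√0.01792 = 7.470; τ_1 = 46.94/7.470 = 6.283 ms.
Leg 2: γ = 98.2; τ_2 = 10.60/98.20 = 0.1079 ms.
Leg 3: speed unknown; τ_3 = 32.66/γ_3.
Total proper time: 6.283 + 0.1079 + τ_3 = 15.19, so τ_3 = 15.19 − 6.391 = 8.799 ms.
γ_3 = 32.66/8.799 = 3.712; β = √(1 − 1/γ²) = √0.9274.

β = 0.963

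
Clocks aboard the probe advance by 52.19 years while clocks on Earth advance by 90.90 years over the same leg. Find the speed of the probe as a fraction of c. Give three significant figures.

β = 0.819

The proper time is measured aboard the probe (both events occur at the probe's location); Δt is measured on Earth. γ = Δt/τ = 90.90/52.19 = 1.742.
β = √(1 − 1/γ²) = √(1 − 0.3296) = √0.6704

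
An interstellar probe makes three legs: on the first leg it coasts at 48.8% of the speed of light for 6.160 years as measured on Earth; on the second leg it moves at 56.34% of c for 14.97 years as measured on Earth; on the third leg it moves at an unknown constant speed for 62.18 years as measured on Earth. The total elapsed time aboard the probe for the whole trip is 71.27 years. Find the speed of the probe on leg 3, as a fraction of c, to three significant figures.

Leg 1: β = 0.488; γ = 1/√(1 − 0.488²) = 1/√0.7619 = 1.146; τ_1 = 6.160/1.146 = 5.377 years.
Leg 2: β = 0.5634; γ = 1/√(1 − 0.5634²) = 1/√0.6826 = 1.210; τ_2 = 14.97/1.210 = 12.37 years.
Leg 3: speed unknown; τ_3 = 62.18/γ_3.
Total proper time: 5.377 + 12.37 + τ_3 = 71.27, so τ_3 = 71.27 − 17.74 = 53.53 years.
γ_3 = 62.18/53.53 = 1.162; β = √(1 − 1/γ²) = √0.2590.

β = 0.509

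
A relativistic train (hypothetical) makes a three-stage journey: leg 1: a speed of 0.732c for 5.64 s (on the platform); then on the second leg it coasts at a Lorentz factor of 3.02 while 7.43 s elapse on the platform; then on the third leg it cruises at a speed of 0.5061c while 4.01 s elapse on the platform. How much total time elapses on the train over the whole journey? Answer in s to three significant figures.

Leg 1: γ = 1/√(1 − 0.732²) = 1/√0.4642 = 1.468; τ_1 = 5.64/1.468 = 3.843 s.
Leg 2: γ = 3.02; τ_2 = 7.43/3.020 = 2.460 s.
Leg 3: γ = 1/√(1 − 0.5061²) = 1/√0.7439 = 1.159; τ_3 = 4.01/1.159 = 3.459 s.
Total: 3.843 + 2.460 + 3.459 s.

τ = 9.76 s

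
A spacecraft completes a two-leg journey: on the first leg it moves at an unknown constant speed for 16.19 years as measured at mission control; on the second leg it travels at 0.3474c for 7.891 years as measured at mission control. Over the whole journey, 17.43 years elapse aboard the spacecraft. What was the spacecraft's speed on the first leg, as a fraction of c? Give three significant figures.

β = 0.785

Leg 1: speed unknown; τ_1 = 16.19/γ_1.
Leg 2: γ = 1/√(1 − 0.3474²) = 1/√0.8793 = 1.066; τ_2 = 7.891/1.066 = 7.400 years.
Total proper time: τ_1 + 7.400 = 17.43, so τ_1 = 17.43 − 7.400 = 10.03 years.
γ_1 = 16.19/10.03 = 1.614; β = √(1 − 1/γ²) = √0.6162.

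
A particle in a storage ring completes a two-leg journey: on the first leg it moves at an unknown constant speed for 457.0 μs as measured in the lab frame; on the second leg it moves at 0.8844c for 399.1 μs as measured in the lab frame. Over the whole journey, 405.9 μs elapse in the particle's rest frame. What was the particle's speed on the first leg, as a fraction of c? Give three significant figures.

β = 0.877

Leg 1: speed unknown; τ_1 = 457.0/γ_1.
Leg 2: γ = 1/√(1 − 0.8844²) = 1/√0.2178 = 2.143; τ_2 = 399.1/2.143 = 186.3 μs.
Total proper time: τ_1 + 186.3 = 405.9, so τ_1 = 405.9 − 186.3 = 219.6 μs.
γ_1 = 457.0/219.6 = 2.081; β = √(1 − 1/γ²) = √0.7690.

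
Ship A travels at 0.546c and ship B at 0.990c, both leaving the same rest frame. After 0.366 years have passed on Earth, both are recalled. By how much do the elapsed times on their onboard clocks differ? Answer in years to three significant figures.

|τ_A − τ_B| = 0.255 years

A: γ = 1/√(1 − 0.546²) = 1/√0.7019 = 1.194; τ_A = 0.366/1.194 = 0.3066 years.
B: γ = 1/√(1 − 0.990²) = 1/√0.01990 = 7.089; τ_B = 0.366/7.089 = 0.05163 years.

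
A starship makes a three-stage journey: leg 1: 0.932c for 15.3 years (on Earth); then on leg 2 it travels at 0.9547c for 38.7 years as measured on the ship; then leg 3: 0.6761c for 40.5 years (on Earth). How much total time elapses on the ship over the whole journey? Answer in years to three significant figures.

τ = 74.1 years

Leg 1: γ = 1/√(1 − 0.932²) = 1/√0.1314 = 2.759; τ_1 = 15.3/2.759 = 5.546 years.
Leg 2: 38.7 years is already measured on the ship.
Leg 3: γ = 1/√(1 − 0.6761²) = 1/√0.5429 = 1.357; τ_3 = 40.5/1.357 = 29.84 years.
Total: 5.546 + 38.70 + 29.84 years.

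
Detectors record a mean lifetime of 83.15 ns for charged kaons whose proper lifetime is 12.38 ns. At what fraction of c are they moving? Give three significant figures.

γ = Δt/τ₀ = 83.15/12.38 = 6.716
β = √(1 − 1/γ²) = √(1 − 0.02217) = √0.9778

v = 0.989c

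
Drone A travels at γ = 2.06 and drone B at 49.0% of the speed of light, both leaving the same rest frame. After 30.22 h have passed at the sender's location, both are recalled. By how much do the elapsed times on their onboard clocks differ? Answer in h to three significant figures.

|τ_A − τ_B| = 11.7 h

A: γ = 2.06; τ_A = 30.22/2.060 = 14.67 h.
B: β = 0.490; γ = 1/√(1 − 0.490²) = 1/√0.7599 = 1.147; τ_B = 30.22/1.147 = 26.34 h.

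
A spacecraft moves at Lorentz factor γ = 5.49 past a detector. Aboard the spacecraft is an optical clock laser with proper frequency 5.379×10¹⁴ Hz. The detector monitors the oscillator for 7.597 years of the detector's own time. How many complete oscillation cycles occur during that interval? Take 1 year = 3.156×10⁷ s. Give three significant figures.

N = 2.35×10²²

γ = 5.49
During 7.597 years of lab time, the oscillator's proper time advances by τ = Δt/γ = 7.597/5.490 = 1.384 years = 4.367×10⁷ s.
N = f × τ = 5.379×10¹⁴ × 4.367×10⁷ = 2.349×10²².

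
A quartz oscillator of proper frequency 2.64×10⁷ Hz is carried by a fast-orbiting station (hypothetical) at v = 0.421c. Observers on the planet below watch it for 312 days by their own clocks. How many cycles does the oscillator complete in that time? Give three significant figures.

γ = 1/√(1 − 0.421²) = 1/√0.8228 = 1.102
During 312 days of lab time, the oscillator's proper time advances by τ = Δt/γ = 312/1.102 = 283.0 days = 2.445×10⁷ s.
N = f × τ = 2.64×10⁷ × 2.445×10⁷ = 6.455×10¹⁴.

N = 6.46×10¹⁴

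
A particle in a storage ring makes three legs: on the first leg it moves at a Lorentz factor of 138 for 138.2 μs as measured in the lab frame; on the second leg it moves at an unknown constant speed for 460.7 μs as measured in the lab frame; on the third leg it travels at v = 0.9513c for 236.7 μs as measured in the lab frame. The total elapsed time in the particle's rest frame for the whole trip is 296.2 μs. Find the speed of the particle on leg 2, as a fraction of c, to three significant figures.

β = 0.876

Leg 1: γ = 138; τ_1 = 138.2/138.0 = 1.001 μs.
Leg 2: speed unknown; τ_2 = 460.7/γ_2.
Leg 3: γ = 1/√(1 − 0.9513²) = 1/√0.09503 = 3.244; τ_3 = 236.7/3.244 = 72.97 μs.
Total proper time: 1.001 + τ_2 + 72.97 = 296.2, so τ_2 = 296.2 − 73.97 = 222.2 μs.
γ_2 = 460.7/222.2 = 2.073; β = √(1 − 1/γ²) = √0.7673.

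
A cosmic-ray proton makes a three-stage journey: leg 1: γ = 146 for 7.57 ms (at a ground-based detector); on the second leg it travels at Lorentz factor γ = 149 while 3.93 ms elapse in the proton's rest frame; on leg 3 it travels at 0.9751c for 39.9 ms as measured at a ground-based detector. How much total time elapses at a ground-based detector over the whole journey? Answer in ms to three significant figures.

Leg 1: 7.57 ms is already measured at a ground-based detector.
Leg 2: γ = 149; Δt_2 = 149.0 × 3.93 = 585.6 ms.
Leg 3: 39.9 ms is already measured at a ground-based detector.
Total: 7.570 + 585.6 + 39.90 ms.

Δt = 633 ms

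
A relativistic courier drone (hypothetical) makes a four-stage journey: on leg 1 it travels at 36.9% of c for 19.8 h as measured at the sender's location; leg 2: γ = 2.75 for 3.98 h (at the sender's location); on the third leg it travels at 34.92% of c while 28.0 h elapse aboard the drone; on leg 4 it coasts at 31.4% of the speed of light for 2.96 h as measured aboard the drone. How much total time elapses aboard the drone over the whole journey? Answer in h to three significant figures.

τ = 50.8 h

Leg 1: β = 0.369; γ = 1/√(1 − 0.369²) = 1/√0.8638 = 1.076; τ_1 = 19.8/1.076 = 18.40 h.
Leg 2: γ = 2.75; τ_2 = 3.98/2.750 = 1.447 h.
Leg 3: 28.0 h is already measured aboard the drone.
Leg 4: 2.96 h is already measured aboard the drone.
Total: 18.40 + 1.447 + 28.00 + 2.960 h.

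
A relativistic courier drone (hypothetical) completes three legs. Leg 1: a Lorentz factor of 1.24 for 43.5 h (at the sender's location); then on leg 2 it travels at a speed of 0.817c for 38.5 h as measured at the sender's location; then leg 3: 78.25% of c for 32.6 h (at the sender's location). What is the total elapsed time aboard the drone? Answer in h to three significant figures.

Leg 1: γ = 1.24; τ_1 = 43.5/1.240 = 35.08 h.
Leg 2: γ = 1/√(1 − 0.817²) = 1/√0.3325 = 1.734; τ_2 = 38.5/1.734 = 22.20 h.
Leg 3: β = 0.7825; γ = 1/√(1 − 0.7825²) = 1/√0.3877 = 1.606; τ_3 = 32.6/1.606 = 20.30 h.
Total: 35.08 + 22.20 + 20.30 h.

τ = 77.6 h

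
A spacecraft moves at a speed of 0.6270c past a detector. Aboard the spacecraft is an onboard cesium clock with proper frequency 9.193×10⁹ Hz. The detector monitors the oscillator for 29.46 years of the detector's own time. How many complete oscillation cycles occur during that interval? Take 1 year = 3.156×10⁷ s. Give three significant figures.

N = 6.66×10¹⁸

γ = 1/√(1 − 0.6270²) = 1/√0.6069 = 1.284
During 29.46 years of lab time, the oscillator's proper time advances by τ = Δt/γ = 29.46/1.284 = 22.95 years = 7.243×10⁸ s.
N = f × τ = 9.193×10⁹ × 7.243×10⁸ = 6.658×10¹⁸.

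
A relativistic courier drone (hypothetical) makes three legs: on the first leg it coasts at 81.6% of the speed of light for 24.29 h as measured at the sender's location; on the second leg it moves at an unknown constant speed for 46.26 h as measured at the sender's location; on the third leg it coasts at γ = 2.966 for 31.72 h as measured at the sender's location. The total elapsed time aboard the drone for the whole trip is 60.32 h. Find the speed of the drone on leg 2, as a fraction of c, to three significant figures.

Leg 1: β = 0.816; γ = 1/√(1 − 0.816²) = 1/√0.3341 = 1.730; τ_1 = 24.29/1.730 = 14.04 h.
Leg 2: speed unknown; τ_2 = 46.26/γ_2.
Leg 3: γ = 2.966; τ_3 = 31.72/2.966 = 10.69 h.
Total proper time: 14.04 + τ_2 + 10.69 = 60.32, so τ_2 = 60.32 − 24.74 = 35.58 h.
γ_2 = 46.26/35.58 = 1.300; β = √(1 − 1/γ²) = √0.4083.

β = 0.639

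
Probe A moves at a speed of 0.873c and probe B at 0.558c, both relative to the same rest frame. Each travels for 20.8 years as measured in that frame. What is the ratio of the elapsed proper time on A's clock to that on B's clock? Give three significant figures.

τ_A/τ_B = 0.588

A: γ = 1/√(1 − 0.873²) = 1/√0.2379 = 2.050. B: γ = 1/√(1 − 0.558²) = 1/√0.6886 = 1.205.
τ_A/τ_B = γ_B/γ_A = 1.205/2.050 = 0.5877, so τ_A/τ_B = 0.5877.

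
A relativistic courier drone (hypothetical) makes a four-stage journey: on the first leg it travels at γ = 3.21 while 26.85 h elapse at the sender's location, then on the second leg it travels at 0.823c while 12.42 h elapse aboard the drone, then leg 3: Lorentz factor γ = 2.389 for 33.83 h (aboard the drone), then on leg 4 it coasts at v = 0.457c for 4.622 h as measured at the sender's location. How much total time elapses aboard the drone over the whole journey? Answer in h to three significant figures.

Leg 1: γ = 3.21; τ_1 = 26.85/3.210 = 8.364 h.
Leg 2: 12.42 h is already measured aboard the drone.
Leg 3: 33.83 h is already measured aboard the drone.
Leg 4: γ = 1/√(1 − 0.457²) = 1/√0.7912 = 1.124; τ_4 = 4.622/1.124 = 4.111 h.
Total: 8.364 + 12.42 + 33.83 + 4.111 h.

τ = 58.7 h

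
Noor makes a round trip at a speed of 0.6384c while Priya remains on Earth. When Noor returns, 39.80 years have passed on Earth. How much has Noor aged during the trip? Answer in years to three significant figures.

γ = 1/√(1 − 0.6384²) = 1/√0.5924 = 1.299
Noor's clock measures proper time along the trip: τ = Δt/γ = 39.80/1.299 years.

τ = 30.6 years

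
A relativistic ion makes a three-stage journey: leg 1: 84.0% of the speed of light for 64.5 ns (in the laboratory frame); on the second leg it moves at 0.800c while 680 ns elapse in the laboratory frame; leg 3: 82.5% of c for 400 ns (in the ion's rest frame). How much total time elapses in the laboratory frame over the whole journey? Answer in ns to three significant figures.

Leg 1: 64.5 ns is already measured in the laboratory frame.
Leg 2: 680 ns is already measured in the laboratory frame.
Leg 3: β = 0.825; γ = 1/√(1 − 0.825²) = 1/√0.3194 = 1.769; Δt_3 = 1.769 × 400 = 707.8 ns.
Total: 64.50 + 680.0 + 707.8 ns.

Δt = 1450 ns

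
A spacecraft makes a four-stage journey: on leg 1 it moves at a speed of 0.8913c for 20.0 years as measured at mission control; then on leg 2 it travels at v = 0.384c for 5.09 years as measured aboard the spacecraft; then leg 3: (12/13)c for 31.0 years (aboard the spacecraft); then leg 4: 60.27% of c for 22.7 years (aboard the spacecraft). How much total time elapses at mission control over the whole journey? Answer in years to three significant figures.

Δt = 135 years

Leg 1: 20.0 years is already measured at mission control.
Leg 2: γ = 1/√(1 − 0.384²) = 1/√0.8525 = 1.083; Δt_2 = 1.083 × 5.09 = 5.513 years.
Leg 3: γ = 1/√(1 − (12/13)²) = 13/5 = 2.600; Δt_3 = 2.600 × 31.0 = 80.60 years.
Leg 4: β = 0.6027; γ = 1/√(1 − 0.6027²) = 1/√0.6368 = 1.253; Δt_4 = 1.253 × 22.7 = 28.45 years.
Total: 20.00 + 5.513 + 80.60 + 28.45 years.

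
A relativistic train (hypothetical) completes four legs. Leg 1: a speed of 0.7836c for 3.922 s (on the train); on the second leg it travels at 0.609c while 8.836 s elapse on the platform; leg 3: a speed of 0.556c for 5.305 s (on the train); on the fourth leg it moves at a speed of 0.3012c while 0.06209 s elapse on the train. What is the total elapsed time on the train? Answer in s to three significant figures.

Leg 1: 3.922 s is already measured on the train.
Leg 2: γ = 1/√(1 − 0.609²) = 1/√0.6291 = 1.261; τ_2 = 8.836/1.261 = 7.008 s.
Leg 3: 5.305 s is already measured on the train.
Leg 4: 0.06209 s is already measured on the train.
Total: 3.922 + 7.008 + 5.305 + 0.06209 s.

τ = 16.3 s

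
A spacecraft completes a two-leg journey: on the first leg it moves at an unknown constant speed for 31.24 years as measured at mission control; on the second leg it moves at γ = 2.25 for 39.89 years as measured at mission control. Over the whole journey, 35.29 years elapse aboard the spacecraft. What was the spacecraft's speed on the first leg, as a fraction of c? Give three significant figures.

Leg 1: speed unknown; τ_1 = 31.24/γ_1.
Leg 2: γ = 2.25; τ_2 = 39.89/2.250 = 17.73 years.
Total proper time: τ_1 + 17.73 = 35.29, so τ_1 = 35.29 − 17.73 = 17.56 years.
γ_1 = 31.24/17.56 = 1.779; β = √(1 − 1/γ²) = √0.6840.

β = 0.827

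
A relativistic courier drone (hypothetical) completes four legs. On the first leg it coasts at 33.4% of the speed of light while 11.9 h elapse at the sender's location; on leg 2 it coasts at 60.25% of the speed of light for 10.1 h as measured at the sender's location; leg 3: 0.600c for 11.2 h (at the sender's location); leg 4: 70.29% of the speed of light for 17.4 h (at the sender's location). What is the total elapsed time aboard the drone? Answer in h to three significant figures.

τ = 40.6 h

Leg 1: β = 0.334; γ = 1/√(1 − 0.334²) = 1/√0.8884 = 1.061; τ_1 = 11.9/1.061 = 11.22 h.
Leg 2: β = 0.6025; γ = 1/√(1 − 0.6025²) = 1/√0.6370 = 1.253; τ_2 = 10.1/1.253 = 8.061 h.
Leg 3: γ = 1/√(1 − 0.600²) = 5/4 = 1.250; τ_3 = 11.2/1.250 = 8.960 h.
Leg 4: β = 0.7029; γ = 1/√(1 − 0.7029²) = 1/√0.5059 = 1.406; τ_4 = 17.4/1.406 = 12.38 h.
Total: 11.22 + 8.061 + 8.960 + 12.38 h.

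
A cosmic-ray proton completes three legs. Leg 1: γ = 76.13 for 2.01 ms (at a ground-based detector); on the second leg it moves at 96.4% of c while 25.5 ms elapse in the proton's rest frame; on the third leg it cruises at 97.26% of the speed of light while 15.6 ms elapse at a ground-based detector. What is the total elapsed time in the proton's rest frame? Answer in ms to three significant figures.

τ = 29.2 ms

Leg 1: γ = 76.13; τ_1 = 2.01/76.13 = 0.02640 ms.
Leg 2: 25.5 ms is already measured in the proton's rest frame.
Leg 3: β = 0.9726; γ = 1/√(1 − 0.9726²) = 1/√0.05405 = 4.301; τ_3 = 15.6/4.301 = 3.627 ms.
Total: 0.02640 + 25.50 + 3.627 ms.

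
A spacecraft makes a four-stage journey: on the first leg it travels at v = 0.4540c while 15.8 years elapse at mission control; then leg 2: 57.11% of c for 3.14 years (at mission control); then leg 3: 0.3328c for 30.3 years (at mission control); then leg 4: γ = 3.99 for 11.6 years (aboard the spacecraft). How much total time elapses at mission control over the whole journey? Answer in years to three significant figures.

Leg 1: 15.8 years is already measured at mission control.
Leg 2: 3.14 years is already measured at mission control.
Leg 3: 30.3 years is already measured at mission control.
Leg 4: γ = 3.99; Δt_4 = 3.990 × 11.6 = 46.28 years.
Total: 15.80 + 3.140 + 30.30 + 46.28 years.

Δt = 95.5 years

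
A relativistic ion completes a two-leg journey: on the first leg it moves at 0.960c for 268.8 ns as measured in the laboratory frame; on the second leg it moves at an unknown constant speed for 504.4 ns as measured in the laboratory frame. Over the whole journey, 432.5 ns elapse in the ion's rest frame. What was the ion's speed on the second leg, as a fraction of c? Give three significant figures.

β = 0.706

Leg 1: γ = 1/√(1 − 0.960²) = 25/7 ≈ 3.571; τ_1 = 268.8/3.571 = 75.26 ns.
Leg 2: speed unknown; τ_2 = 504.4/γ_2.
Total proper time: 75.26 + τ_2 = 432.5, so τ_2 = 432.5 − 75.26 = 357.2 ns.
γ_2 = 504.4/357.2 = 1.412; β = √(1 − 1/γ²) = √0.4984.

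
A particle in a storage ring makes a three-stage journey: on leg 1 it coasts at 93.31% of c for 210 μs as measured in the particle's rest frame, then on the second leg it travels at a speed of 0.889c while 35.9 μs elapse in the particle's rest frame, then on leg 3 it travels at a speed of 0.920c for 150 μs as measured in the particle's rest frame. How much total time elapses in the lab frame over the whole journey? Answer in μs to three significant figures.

Leg 1: β = 0.9331; γ = 1/√(1 − 0.9331²) = 1/√0.1293 = 2.781; Δt_1 = 2.781 × 210 = 584.0 μs.
Leg 2: γ = 1/√(1 − 0.889²) = 1/√0.2097 = 2.184; Δt_2 = 2.184 × 35.9 = 78.40 μs.
Leg 3: γ = 1/√(1 − 0.920²) = 1/√0.1536 = 2.552; Δt_3 = 2.552 × 150 = 382.7 μs.
Total: 584.0 + 78.40 + 382.7 μs.

Δt = 1050 μs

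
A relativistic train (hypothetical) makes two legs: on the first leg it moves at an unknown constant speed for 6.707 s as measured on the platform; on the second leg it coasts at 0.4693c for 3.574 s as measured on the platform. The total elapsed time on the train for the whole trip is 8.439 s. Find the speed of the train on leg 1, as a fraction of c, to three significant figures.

β = 0.616

Leg 1: speed unknown; τ_1 = 6.707/γ_1.
Leg 2: γ = 1/√(1 − 0.4693²) = 1/√0.7798 = 1.132; τ_2 = 3.574/1.132 = 3.156 s.
Total proper time: τ_1 + 3.156 = 8.439, so τ_1 = 8.439 − 3.156 = 5.283 s.
γ_1 = 6.707/5.283 = 1.270; β = √(1 − 1/γ²) = √0.3795.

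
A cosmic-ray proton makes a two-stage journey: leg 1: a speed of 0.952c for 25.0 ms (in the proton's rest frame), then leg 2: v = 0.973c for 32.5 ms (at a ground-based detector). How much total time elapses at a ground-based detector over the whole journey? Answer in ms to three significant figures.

Leg 1: γ = 1/√(1 − 0.952²) = 1/√0.09370 = 3.267; Δt_1 = 3.267 × 25.0 = 81.67 ms.
Leg 2: 32.5 ms is already measured at a ground-based detector.
Total: 81.67 + 32.50 ms.

Δt = 114 ms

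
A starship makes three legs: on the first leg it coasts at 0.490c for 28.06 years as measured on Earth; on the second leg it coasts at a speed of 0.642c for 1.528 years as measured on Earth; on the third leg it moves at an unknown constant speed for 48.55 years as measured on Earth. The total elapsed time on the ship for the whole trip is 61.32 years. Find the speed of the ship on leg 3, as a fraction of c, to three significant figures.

β = 0.678

Leg 1: γ = 1/√(1 − 0.490²) = 1/√0.7599 = 1.147; τ_1 = 28.06/1.147 = 24.46 years.
Leg 2: γ = 1/√(1 − 0.642²) = 1/√0.5878 = 1.304; τ_2 = 1.528/1.304 = 1.172 years.
Leg 3: speed unknown; τ_3 = 48.55/γ_3.
Total proper time: 24.46 + 1.172 + τ_3 = 61.32, so τ_3 = 61.32 − 25.63 = 35.69 years.
γ_3 = 48.55/35.69 = 1.360; β = √(1 − 1/γ²) = √0.4597.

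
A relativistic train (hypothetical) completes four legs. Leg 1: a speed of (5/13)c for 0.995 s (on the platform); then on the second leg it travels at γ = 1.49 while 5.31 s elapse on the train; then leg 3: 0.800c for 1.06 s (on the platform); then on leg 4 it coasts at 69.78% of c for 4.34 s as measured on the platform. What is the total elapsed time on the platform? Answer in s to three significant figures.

Δt = 14.3 s

Leg 1: 0.995 s is already measured on the platform.
Leg 2: γ = 1.49; Δt_2 = 1.490 × 5.31 = 7.912 s.
Leg 3: 1.06 s is already measured on the platform.
Leg 4: 4.34 s is already measured on the platform.
Total: 0.9950 + 7.912 + 1.060 + 4.340 s.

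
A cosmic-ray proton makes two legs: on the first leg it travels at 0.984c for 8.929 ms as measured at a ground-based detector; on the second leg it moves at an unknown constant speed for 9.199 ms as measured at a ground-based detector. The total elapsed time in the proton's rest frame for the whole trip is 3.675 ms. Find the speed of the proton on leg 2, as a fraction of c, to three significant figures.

Leg 1: γ = 1/√(1 − 0.984²) = 1/√0.03174 = 5.613; τ_1 = 8.929/5.613 = 1.591 ms.
Leg 2: speed unknown; τ_2 = 9.199/γ_2.
Total proper time: 1.591 + τ_2 = 3.675, so τ_2 = 3.675 − 1.591 = 2.084 ms.
γ_2 = 9.199/2.084 = 4.414; β = √(1 − 1/γ²) = √0.9487.

β = 0.974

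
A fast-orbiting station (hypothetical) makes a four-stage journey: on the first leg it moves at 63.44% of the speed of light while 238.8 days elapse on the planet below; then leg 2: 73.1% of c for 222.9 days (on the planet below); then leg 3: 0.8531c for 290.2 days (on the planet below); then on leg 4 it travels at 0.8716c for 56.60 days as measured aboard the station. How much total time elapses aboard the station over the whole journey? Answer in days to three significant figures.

τ = 545 days

Leg 1: β = 0.6344; γ = 1/√(1 − 0.6344²) = 1/√0.5975 = 1.294; τ_1 = 238.8/1.294 = 184.6 days.
Leg 2: β = 0.731; γ = 1/√(1 − 0.731²) = 1/√0.4656 = 1.465; τ_2 = 222.9/1.465 = 152.1 days.
Leg 3: γ = 1/√(1 − 0.8531²) = 1/√0.2722 = 1.917; τ_3 = 290.2/1.917 = 151.4 days.
Leg 4: 56.60 days is already measured aboard the station.
Total: 184.6 + 152.1 + 151.4 + 56.60 days.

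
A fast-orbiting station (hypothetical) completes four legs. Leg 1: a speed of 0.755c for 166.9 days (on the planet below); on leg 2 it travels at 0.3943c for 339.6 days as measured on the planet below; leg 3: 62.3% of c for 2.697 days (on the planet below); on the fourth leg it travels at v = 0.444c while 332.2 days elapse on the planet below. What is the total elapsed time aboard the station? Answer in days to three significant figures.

τ = 721 days

Leg 1: γ = 1/√(1 − 0.755²) = 1/√0.4300 = 1.525; τ_1 = 166.9/1.525 = 109.4 days.
Leg 2: γ = 1/√(1 − 0.3943²) = 1/√0.8445 = 1.088; τ_2 = 339.6/1.088 = 312.1 days.
Leg 3: β = 0.623; γ = 1/√(1 − 0.623²) = 1/√0.6119 = 1.278; τ_3 = 2.697/1.278 = 2.110 days.
Leg 4: γ = 1/√(1 − 0.444²) = 1/√0.8029 = 1.116; τ_4 = 332.2/1.116 = 297.7 days.
Total: 109.4 + 312.1 + 2.110 + 297.7 days.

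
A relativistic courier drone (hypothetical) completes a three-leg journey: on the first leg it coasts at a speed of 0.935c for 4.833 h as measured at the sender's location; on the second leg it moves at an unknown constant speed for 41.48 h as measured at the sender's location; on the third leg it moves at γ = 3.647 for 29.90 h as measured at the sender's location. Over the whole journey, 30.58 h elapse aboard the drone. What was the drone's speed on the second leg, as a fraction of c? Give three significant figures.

β = 0.867

Leg 1: γ = 1/√(1 − 0.935²) = 1/√0.1258 = 2.820; τ_1 = 4.833/2.820 = 1.714 h.
Leg 2: speed unknown; τ_2 = 41.48/γ_2.
Leg 3: γ = 3.647; τ_3 = 29.90/3.647 = 8.199 h.
Total proper time: 1.714 + τ_2 + 8.199 = 30.58, so τ_2 = 30.58 − 9.913 = 20.67 h.
γ_2 = 41.48/20.67 = 2.007; β = √(1 − 1/γ²) = √0.7517.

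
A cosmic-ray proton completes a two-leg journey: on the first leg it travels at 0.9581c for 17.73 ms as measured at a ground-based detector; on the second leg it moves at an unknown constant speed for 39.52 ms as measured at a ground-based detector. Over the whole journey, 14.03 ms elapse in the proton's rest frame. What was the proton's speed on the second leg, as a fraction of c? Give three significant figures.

β = 0.974

Leg 1: γ = 1/√(1 − 0.9581²) = 1/√0.08204 = 3.491; τ_1 = 17.73/3.491 = 5.078 ms.
Leg 2: speed unknown; τ_2 = 39.52/γ_2.
Total proper time: 5.078 + τ_2 = 14.03, so τ_2 = 14.03 − 5.078 = 8.952 ms.
γ_2 = 39.52/8.952 = 4.415; β = √(1 − 1/γ²) = √0.9487.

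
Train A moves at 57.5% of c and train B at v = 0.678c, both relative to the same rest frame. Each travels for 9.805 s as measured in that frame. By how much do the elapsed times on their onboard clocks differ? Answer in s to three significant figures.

|τ_A − τ_B| = 0.815 s

A: β = 0.575; γ = 1/√(1 − 0.575²) = 1/√0.6694 = 1.222; τ_A = 9.805/1.222 = 8.022 s.
B: γ = 1/√(1 − 0.678²) = 1/√0.5403 = 1.360; τ_B = 9.805/1.360 = 7.207 s.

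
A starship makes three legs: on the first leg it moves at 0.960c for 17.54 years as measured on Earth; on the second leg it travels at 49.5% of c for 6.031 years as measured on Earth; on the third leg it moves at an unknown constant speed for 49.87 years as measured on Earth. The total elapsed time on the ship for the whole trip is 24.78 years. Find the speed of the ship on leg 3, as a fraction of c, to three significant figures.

β = 0.956

Leg 1: γ = 1/√(1 − 0.960²) = 25/7 ≈ 3.571; τ_1 = 17.54/3.571 = 4.911 years.
Leg 2: β = 0.495; γ = 1/√(1 − 0.495²) = 1/√0.7550 = 1.151; τ_2 = 6.031/1.151 = 5.240 years.
Leg 3: speed unknown; τ_3 = 49.87/γ_3.
Total proper time: 4.911 + 5.240 + τ_3 = 24.78, so τ_3 = 24.78 − 10.15 = 14.63 years.
γ_3 = 49.87/14.63 = 3.409; β = √(1 − 1/γ²) = √0.9140.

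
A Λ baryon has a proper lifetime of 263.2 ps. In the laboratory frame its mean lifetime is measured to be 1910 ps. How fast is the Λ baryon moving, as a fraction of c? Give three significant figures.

β = 0.990

γ = Δt/τ₀ = 1910/263.2 = 7.257
β = √(1 − 1/γ²) = √(1 − 0.01899) = √0.9810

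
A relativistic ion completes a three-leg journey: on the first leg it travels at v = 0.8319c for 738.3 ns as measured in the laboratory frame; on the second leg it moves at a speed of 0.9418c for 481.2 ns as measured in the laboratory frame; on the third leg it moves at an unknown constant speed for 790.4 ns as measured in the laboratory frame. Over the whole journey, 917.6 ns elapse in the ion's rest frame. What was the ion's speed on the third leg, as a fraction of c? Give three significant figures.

Leg 1: γ = 1/√(1 − 0.8319²) = 1/√0.3079 = 1.802; τ_1 = 738.3/1.802 = 409.7 ns.
Leg 2: γ = 1/√(1 − 0.9418²) = 1/√0.1130 = 2.975; τ_2 = 481.2/2.975 = 161.8 ns.
Leg 3: speed unknown; τ_3 = 790.4/γ_3.
Total proper time: 409.7 + 161.8 + τ_3 = 917.6, so τ_3 = 917.6 − 571.5 = 346.1 ns.
γ_3 = 790.4/346.1 = 2.284; β = √(1 − 1/γ²) = √0.8082.

β = 0.899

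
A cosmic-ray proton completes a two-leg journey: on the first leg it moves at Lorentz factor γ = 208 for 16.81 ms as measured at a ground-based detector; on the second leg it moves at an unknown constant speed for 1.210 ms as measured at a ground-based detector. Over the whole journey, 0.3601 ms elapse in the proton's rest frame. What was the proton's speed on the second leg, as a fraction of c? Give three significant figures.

Leg 1: γ = 208; τ_1 = 16.81/208.0 = 0.08082 ms.
Leg 2: speed unknown; τ_2 = 1.210/γ_2.
Total proper time: 0.08082 + τ_2 = 0.3601, so τ_2 = 0.3601 − 0.08082 = 0.2793 ms.
γ_2 = 1.210/0.2793 = 4.333; β = √(1 − 1/γ²) = √0.9467.

β = 0.973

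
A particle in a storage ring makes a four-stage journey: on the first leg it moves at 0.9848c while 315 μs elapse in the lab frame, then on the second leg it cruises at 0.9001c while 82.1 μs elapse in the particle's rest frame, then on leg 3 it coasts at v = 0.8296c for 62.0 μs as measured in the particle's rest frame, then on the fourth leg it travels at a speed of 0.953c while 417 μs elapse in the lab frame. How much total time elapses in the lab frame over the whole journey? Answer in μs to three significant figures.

Leg 1: 315 μs is already measured in the lab frame.
Leg 2: γ = 1/√(1 − 0.9001²) = 1/√0.1898 = 2.295; Δt_2 = 2.295 × 82.1 = 188.4 μs.
Leg 3: γ = 1/√(1 − 0.8296²) = 1/√0.3118 = 1.791; Δt_3 = 1.791 × 62.0 = 111.0 μs.
Leg 4: 417 μs is already measured in the lab frame.
Total: 315.0 + 188.4 + 111.0 + 417.0 μs.

Δt = 1030 μs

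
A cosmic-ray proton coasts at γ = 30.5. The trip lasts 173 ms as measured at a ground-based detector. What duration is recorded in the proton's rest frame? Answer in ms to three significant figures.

γ = 30.5
The interval measured at a ground-based detector is the dilated one; the clock in the proton's rest frame measures the proper time τ = Δt/γ = 173/30.50 ms.

τ = 5.67 ms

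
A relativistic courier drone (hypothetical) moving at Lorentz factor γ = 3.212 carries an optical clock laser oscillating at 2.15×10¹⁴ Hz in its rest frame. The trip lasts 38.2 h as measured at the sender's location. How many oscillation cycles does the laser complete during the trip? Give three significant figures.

N = 9.21×10¹⁸

γ = 3.212
The oscillator's own cycle count is N = f × τ where τ is the proper time aboard the drone. τ = Δt/γ = 38.2/3.212 = 11.89 h = 4.281×10⁴ s.
N = 2.15×10¹⁴ × 4.281×10⁴ = 9.205×10¹⁸.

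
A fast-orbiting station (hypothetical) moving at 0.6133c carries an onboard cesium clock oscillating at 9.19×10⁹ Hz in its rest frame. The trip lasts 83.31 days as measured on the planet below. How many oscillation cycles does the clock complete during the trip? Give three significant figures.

N = 5.22×10¹⁶

γ = 1/√(1 − 0.6133²) = 1/√0.6239 = 1.266
The oscillator's own cycle count is N = f × τ where τ is the proper time aboard the station. τ = Δt/γ = 83.31/1.266 = 65.80 days = 5.685×10⁶ s.
N = 9.19×10⁹ × 5.685×10⁶ = 5.225×10¹⁶.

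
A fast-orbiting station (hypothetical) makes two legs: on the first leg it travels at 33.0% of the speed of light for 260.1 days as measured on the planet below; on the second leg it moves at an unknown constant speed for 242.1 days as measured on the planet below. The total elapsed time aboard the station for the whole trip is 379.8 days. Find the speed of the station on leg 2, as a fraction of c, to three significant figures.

Leg 1: β = 0.330; γ = 1/√(1 − 0.330²) = 1/√0.8911 = 1.059; τ_1 = 260.1/1.059 = 245.5 days.
Leg 2: speed unknown; τ_2 = 242.1/γ_2.
Total proper time: 245.5 + τ_2 = 379.8, so τ_2 = 379.8 − 245.5 = 134.3 days.
γ_2 = 242.1/134.3 = 1.803; β = √(1 − 1/γ²) = √0.6924.

β = 0.832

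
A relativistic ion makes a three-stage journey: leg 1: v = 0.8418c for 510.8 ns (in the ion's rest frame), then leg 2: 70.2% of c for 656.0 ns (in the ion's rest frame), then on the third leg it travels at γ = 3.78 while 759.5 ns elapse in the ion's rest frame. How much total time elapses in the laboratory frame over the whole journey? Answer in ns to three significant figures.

Δt = 4740 ns

Leg 1: γ = 1/√(1 − 0.8418²) = 1/√0.2914 = 1.853; Δt_1 = 1.853 × 510.8 = 946.3 ns.
Leg 2: β = 0.702; γ = 1/√(1 − 0.702²) = 1/√0.5072 = 1.404; Δt_2 = 1.404 × 656.0 = 921.1 ns.
Leg 3: γ = 3.78; Δt_3 = 3.780 × 759.5 = 2871 ns.
Total: 946.3 + 921.1 + 2871 ns.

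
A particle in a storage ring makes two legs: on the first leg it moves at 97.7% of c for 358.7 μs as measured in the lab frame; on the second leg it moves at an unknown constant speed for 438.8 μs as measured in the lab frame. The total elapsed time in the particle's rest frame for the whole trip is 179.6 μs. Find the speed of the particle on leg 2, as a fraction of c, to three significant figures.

Leg 1: β = 0.977; γ = 1/√(1 − 0.977²) = 1/√0.04547 = 4.690; τ_1 = 358.7/4.690 = 76.49 μs.
Leg 2: speed unknown; τ_2 = 438.8/γ_2.
Total proper time: 76.49 + τ_2 = 179.6, so τ_2 = 179.6 − 76.49 = 103.1 μs.
γ_2 = 438.8/103.1 = 4.256; β = √(1 − 1/γ²) = √0.9448.

β = 0.972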